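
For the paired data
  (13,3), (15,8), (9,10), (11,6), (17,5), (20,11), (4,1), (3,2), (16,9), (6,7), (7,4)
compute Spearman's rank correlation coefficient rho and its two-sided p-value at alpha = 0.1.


Step 1: Rank x and y separately (midranks; no ties here).
rank(x): 13->7, 15->8, 9->5, 11->6, 17->10, 20->11, 4->2, 3->1, 16->9, 6->3, 7->4
rank(y): 3->3, 8->8, 10->10, 6->6, 5->5, 11->11, 1->1, 2->2, 9->9, 7->7, 4->4
Step 2: d_i = R_x(i) - R_y(i); compute d_i^2.
  (7-3)^2=16, (8-8)^2=0, (5-10)^2=25, (6-6)^2=0, (10-5)^2=25, (11-11)^2=0, (2-1)^2=1, (1-2)^2=1, (9-9)^2=0, (3-7)^2=16, (4-4)^2=0
sum(d^2) = 84.
Step 3: rho = 1 - 6*84 / (11*(11^2 - 1)) = 1 - 504/1320 = 0.618182.
Step 4: Under H0, t = rho * sqrt((n-2)/(1-rho^2)) = 2.3594 ~ t(9).
Step 5: Two-sided p-value from the t-distribution with 9 df = 0.042646.
Step 6: alpha = 0.1. reject H0.

rho = 0.6182, p = 0.042646, reject H0 at alpha = 0.1.


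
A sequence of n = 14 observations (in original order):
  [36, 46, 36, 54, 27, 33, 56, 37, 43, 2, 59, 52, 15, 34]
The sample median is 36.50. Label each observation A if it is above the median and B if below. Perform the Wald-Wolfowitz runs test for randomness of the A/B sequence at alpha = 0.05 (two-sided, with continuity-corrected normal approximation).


Step 1: Compute median = 36.50; label A = above, B = below.
Labels in order: BABABBAAABAABB  (n_A = 7, n_B = 7)
Step 2: Count runs R = 9.
Step 3: Under H0 (random ordering), E[R] = 2*n_A*n_B/(n_A+n_B) + 1 = 2*7*7/14 + 1 = 8.0000.
        Var[R] = 2*n_A*n_B*(2*n_A*n_B - n_A - n_B) / ((n_A+n_B)^2 * (n_A+n_B-1)) = 8232/2548 = 3.2308.
        SD[R] = 1.7974.
Step 4: Continuity-corrected z = (R - 0.5 - E[R]) / SD[R] = (9 - 0.5 - 8.0000) / 1.7974 = 0.2782.
Step 5: Two-sided p-value via normal approximation = 2*(1 - Phi(|z|)) = 0.780879.
Step 6: alpha = 0.05. fail to reject H0.

R = 9, z = 0.2782, p = 0.780879, fail to reject H0.


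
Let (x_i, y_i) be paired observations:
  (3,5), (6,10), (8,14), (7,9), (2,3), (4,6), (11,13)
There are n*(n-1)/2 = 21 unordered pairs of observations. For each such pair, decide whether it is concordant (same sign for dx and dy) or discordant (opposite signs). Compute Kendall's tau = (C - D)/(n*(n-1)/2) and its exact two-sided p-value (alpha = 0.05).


Step 1: Enumerate the 21 unordered pairs (i,j) with i<j and classify each by sign(x_j-x_i) * sign(y_j-y_i).
  (1,2):dx=+3,dy=+5->C; (1,3):dx=+5,dy=+9->C; (1,4):dx=+4,dy=+4->C; (1,5):dx=-1,dy=-2->C
  (1,6):dx=+1,dy=+1->C; (1,7):dx=+8,dy=+8->C; (2,3):dx=+2,dy=+4->C; (2,4):dx=+1,dy=-1->D
  (2,5):dx=-4,dy=-7->C; (2,6):dx=-2,dy=-4->C; (2,7):dx=+5,dy=+3->C; (3,4):dx=-1,dy=-5->C
  (3,5):dx=-6,dy=-11->C; (3,6):dx=-4,dy=-8->C; (3,7):dx=+3,dy=-1->D; (4,5):dx=-5,dy=-6->C
  (4,6):dx=-3,dy=-3->C; (4,7):dx=+4,dy=+4->C; (5,6):dx=+2,dy=+3->C; (5,7):dx=+9,dy=+10->C
  (6,7):dx=+7,dy=+7->C
Step 2: C = 19, D = 2, total pairs = 21.
Step 3: tau = (C - D)/(n(n-1)/2) = (19 - 2)/21 = 0.809524.
Step 4: Exact two-sided p-value (enumerate n! = 5040 permutations of y under H0): p = 0.010714.
Step 5: alpha = 0.05. reject H0.

tau_b = 0.8095 (C=19, D=2), p = 0.010714, reject H0.


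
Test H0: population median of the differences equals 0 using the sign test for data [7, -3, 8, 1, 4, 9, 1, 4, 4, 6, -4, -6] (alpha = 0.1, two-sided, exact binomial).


Step 1: Discard zero differences. Original n = 12; n_eff = number of nonzero differences = 12.
Nonzero differences (with sign): +7, -3, +8, +1, +4, +9, +1, +4, +4, +6, -4, -6
Step 2: Count signs: positive = 9, negative = 3.
Step 3: Under H0: P(positive) = 0.5, so the number of positives S ~ Bin(12, 0.5).
Step 4: Two-sided exact p-value = sum of Bin(12,0.5) probabilities at or below the observed probability = 0.145996.
Step 5: alpha = 0.1. fail to reject H0.

n_eff = 12, pos = 9, neg = 3, p = 0.145996, fail to reject H0.


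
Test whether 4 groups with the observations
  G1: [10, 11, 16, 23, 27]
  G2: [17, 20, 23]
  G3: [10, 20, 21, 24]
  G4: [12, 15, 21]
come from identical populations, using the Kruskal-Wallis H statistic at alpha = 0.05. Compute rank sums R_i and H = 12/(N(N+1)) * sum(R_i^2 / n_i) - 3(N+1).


Step 1: Combine all N = 15 observations and assign midranks.
sorted (value, group, rank): (10,G1,1.5), (10,G3,1.5), (11,G1,3), (12,G4,4), (15,G4,5), (16,G1,6), (17,G2,7), (20,G2,8.5), (20,G3,8.5), (21,G3,10.5), (21,G4,10.5), (23,G1,12.5), (23,G2,12.5), (24,G3,14), (27,G1,15)
Step 2: Sum ranks within each group.
R_1 = 38 (n_1 = 5)
R_2 = 28 (n_2 = 3)
R_3 = 34.5 (n_3 = 4)
R_4 = 19.5 (n_4 = 3)
Step 3: H = 12/(N(N+1)) * sum(R_i^2/n_i) - 3(N+1)
     = 12/(15*16) * (38^2/5 + 28^2/3 + 34.5^2/4 + 19.5^2/3) - 3*16
     = 0.050000 * 974.446 - 48
     = 0.722292.
Step 4: Ties present; correction factor C = 1 - 24/(15^3 - 15) = 0.992857. Corrected H = 0.722292 / 0.992857 = 0.727488.
Step 5: Under H0, H ~ chi^2(3); p-value = 0.866720.
Step 6: alpha = 0.05. fail to reject H0.

H = 0.7275, df = 3, p = 0.866720, fail to reject H0.


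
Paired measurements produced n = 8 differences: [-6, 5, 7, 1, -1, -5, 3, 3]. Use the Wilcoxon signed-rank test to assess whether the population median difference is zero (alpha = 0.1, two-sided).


Step 1: Drop any zero differences (none here) and take |d_i|.
|d| = [6, 5, 7, 1, 1, 5, 3, 3]
Step 2: Midrank |d_i| (ties get averaged ranks).
ranks: |6|->7, |5|->5.5, |7|->8, |1|->1.5, |1|->1.5, |5|->5.5, |3|->3.5, |3|->3.5
Step 3: Attach original signs; sum ranks with positive sign and with negative sign.
W+ = 5.5 + 8 + 1.5 + 3.5 + 3.5 = 22
W- = 7 + 1.5 + 5.5 = 14
(Check: W+ + W- = 36 should equal n(n+1)/2 = 36.)
Step 4: Test statistic W = min(W+, W-) = 14.
Step 5: Ties in |d|, so use the tie-corrected normal approximation.
        E[W] = n(n+1)/4 = 8*9/4 = 18.
        Tie groups: |d|=1 (t=2), |d|=3 (t=2), |d|=5 (t=2); sum(t^3 - t) = 18.
        Var[W] = n(n+1)(2n+1)/24 - sum(t^3-t)/48 = 1224/24 - 18/48 = 50.625.
        z = (W - E[W]) / sqrt(Var[W]) = (14 - 18) / 7.1151 = -0.5622.
        Two-sided p = 2*Phi(z) = 0.573992.
Step 6: alpha = 0.1. fail to reject H0.

W+ = 22, W- = 14, W = min = 14, p = 0.573992, fail to reject H0.


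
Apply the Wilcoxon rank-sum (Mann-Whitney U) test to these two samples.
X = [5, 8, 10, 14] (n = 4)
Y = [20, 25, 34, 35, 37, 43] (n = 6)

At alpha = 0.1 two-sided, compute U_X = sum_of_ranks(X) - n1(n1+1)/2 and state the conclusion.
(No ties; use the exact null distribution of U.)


Step 1: Combine and sort all 10 observations; assign midranks.
sorted (value, group): (5,X), (8,X), (10,X), (14,X), (20,Y), (25,Y), (34,Y), (35,Y), (37,Y), (43,Y)
ranks: 5->1, 8->2, 10->3, 14->4, 20->5, 25->6, 34->7, 35->8, 37->9, 43->10
Step 2: Rank sum for X: R1 = 1 + 2 + 3 + 4 = 10.
Step 3: U_X = R1 - n1(n1+1)/2 = 10 - 4*5/2 = 10 - 10 = 0.
       U_Y = n1*n2 - U_X = 24 - 0 = 24.
Step 4: No ties, so the exact null distribution of U (based on enumerating the C(10,4) = 210 equally likely rank assignments) gives the two-sided p-value.
Step 5: p-value = 0.009524; compare to alpha = 0.1. reject H0.

U_X = 0, p = 0.009524, reject H0 at alpha = 0.1.


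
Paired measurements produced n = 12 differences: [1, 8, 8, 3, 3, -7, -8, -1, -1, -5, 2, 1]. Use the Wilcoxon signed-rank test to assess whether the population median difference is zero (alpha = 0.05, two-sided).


Step 1: Drop any zero differences (none here) and take |d_i|.
|d| = [1, 8, 8, 3, 3, 7, 8, 1, 1, 5, 2, 1]
Step 2: Midrank |d_i| (ties get averaged ranks).
ranks: |1|->2.5, |8|->11, |8|->11, |3|->6.5, |3|->6.5, |7|->9, |8|->11, |1|->2.5, |1|->2.5, |5|->8, |2|->5, |1|->2.5
Step 3: Attach original signs; sum ranks with positive sign and with negative sign.
W+ = 2.5 + 11 + 11 + 6.5 + 6.5 + 5 + 2.5 = 45
W- = 9 + 11 + 2.5 + 2.5 + 8 = 33
(Check: W+ + W- = 78 should equal n(n+1)/2 = 78.)
Step 4: Test statistic W = min(W+, W-) = 33.
Step 5: Ties in |d|, so use the tie-corrected normal approximation.
        E[W] = n(n+1)/4 = 12*13/4 = 39.
        Tie groups: |d|=1 (t=4), |d|=3 (t=2), |d|=8 (t=3); sum(t^3 - t) = 90.
        Var[W] = n(n+1)(2n+1)/24 - sum(t^3-t)/48 = 3900/24 - 90/48 = 160.625.
        z = (W - E[W]) / sqrt(Var[W]) = (33 - 39) / 12.6738 = -0.4734.
        Two-sided p = 2*Phi(z) = 0.635915.
Step 6: alpha = 0.05. fail to reject H0.

W+ = 45, W- = 33, W = min = 33, p = 0.635915, fail to reject H0.


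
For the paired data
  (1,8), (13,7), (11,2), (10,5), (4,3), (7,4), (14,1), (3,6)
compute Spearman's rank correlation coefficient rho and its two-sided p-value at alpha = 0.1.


Step 1: Rank x and y separately (midranks; no ties here).
rank(x): 1->1, 13->7, 11->6, 10->5, 4->3, 7->4, 14->8, 3->2
rank(y): 8->8, 7->7, 2->2, 5->5, 3->3, 4->4, 1->1, 6->6
Step 2: d_i = R_x(i) - R_y(i); compute d_i^2.
  (1-8)^2=49, (7-7)^2=0, (6-2)^2=16, (5-5)^2=0, (3-3)^2=0, (4-4)^2=0, (8-1)^2=49, (2-6)^2=16
sum(d^2) = 130.
Step 3: rho = 1 - 6*130 / (8*(8^2 - 1)) = 1 - 780/504 = -0.547619.
Step 4: Under H0, t = rho * sqrt((n-2)/(1-rho^2)) = -1.6031 ~ t(6).
Step 5: Two-sided p-value from the t-distribution with 6 df = 0.160026.
Step 6: alpha = 0.1. fail to reject H0.

rho = -0.5476, p = 0.160026, fail to reject H0 at alpha = 0.1.


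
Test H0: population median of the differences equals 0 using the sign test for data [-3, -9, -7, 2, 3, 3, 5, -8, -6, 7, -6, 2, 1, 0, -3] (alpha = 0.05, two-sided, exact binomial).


Step 1: Discard zero differences. Original n = 15; n_eff = number of nonzero differences = 14.
Nonzero differences (with sign): -3, -9, -7, +2, +3, +3, +5, -8, -6, +7, -6, +2, +1, -3
Step 2: Count signs: positive = 7, negative = 7.
Step 3: Under H0: P(positive) = 0.5, so the number of positives S ~ Bin(14, 0.5).
Step 4: Two-sided exact p-value = sum of Bin(14,0.5) probabilities at or below the observed probability = 1.000000.
Step 5: alpha = 0.05. fail to reject H0.

n_eff = 14, pos = 7, neg = 7, p = 1.000000, fail to reject H0.


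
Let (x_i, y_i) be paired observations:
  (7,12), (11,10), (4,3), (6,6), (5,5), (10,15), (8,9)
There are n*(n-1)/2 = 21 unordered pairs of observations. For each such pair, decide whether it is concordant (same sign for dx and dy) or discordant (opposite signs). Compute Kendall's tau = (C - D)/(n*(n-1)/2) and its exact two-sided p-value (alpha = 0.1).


Step 1: Enumerate the 21 unordered pairs (i,j) with i<j and classify each by sign(x_j-x_i) * sign(y_j-y_i).
  (1,2):dx=+4,dy=-2->D; (1,3):dx=-3,dy=-9->C; (1,4):dx=-1,dy=-6->C; (1,5):dx=-2,dy=-7->C
  (1,6):dx=+3,dy=+3->C; (1,7):dx=+1,dy=-3->D; (2,3):dx=-7,dy=-7->C; (2,4):dx=-5,dy=-4->C
  (2,5):dx=-6,dy=-5->C; (2,6):dx=-1,dy=+5->D; (2,7):dx=-3,dy=-1->C; (3,4):dx=+2,dy=+3->C
  (3,5):dx=+1,dy=+2->C; (3,6):dx=+6,dy=+12->C; (3,7):dx=+4,dy=+6->C; (4,5):dx=-1,dy=-1->C
  (4,6):dx=+4,dy=+9->C; (4,7):dx=+2,dy=+3->C; (5,6):dx=+5,dy=+10->C; (5,7):dx=+3,dy=+4->C
  (6,7):dx=-2,dy=-6->C
Step 2: C = 18, D = 3, total pairs = 21.
Step 3: tau = (C - D)/(n(n-1)/2) = (18 - 3)/21 = 0.714286.
Step 4: Exact two-sided p-value (enumerate n! = 5040 permutations of y under H0): p = 0.030159.
Step 5: alpha = 0.1. reject H0.

tau_b = 0.7143 (C=18, D=3), p = 0.030159, reject H0.


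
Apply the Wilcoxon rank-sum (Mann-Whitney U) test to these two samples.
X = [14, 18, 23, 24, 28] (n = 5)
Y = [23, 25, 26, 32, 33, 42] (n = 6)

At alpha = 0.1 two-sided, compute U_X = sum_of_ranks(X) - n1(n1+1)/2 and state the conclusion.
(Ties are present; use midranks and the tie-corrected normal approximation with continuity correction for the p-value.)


Step 1: Combine and sort all 11 observations; assign midranks.
sorted (value, group): (14,X), (18,X), (23,X), (23,Y), (24,X), (25,Y), (26,Y), (28,X), (32,Y), (33,Y), (42,Y)
ranks: 14->1, 18->2, 23->3.5, 23->3.5, 24->5, 25->6, 26->7, 28->8, 32->9, 33->10, 42->11
Step 2: Rank sum for X: R1 = 1 + 2 + 3.5 + 5 + 8 = 19.5.
Step 3: U_X = R1 - n1(n1+1)/2 = 19.5 - 5*6/2 = 19.5 - 15 = 4.5.
       U_Y = n1*n2 - U_X = 30 - 4.5 = 25.5.
Step 4: Ties are present, so use the tie-corrected normal approximation (with continuity correction) for the p-value.
Step 5: p-value = 0.067264; compare to alpha = 0.1. reject H0.

U_X = 4.5, p = 0.067264, reject H0 at alpha = 0.1.


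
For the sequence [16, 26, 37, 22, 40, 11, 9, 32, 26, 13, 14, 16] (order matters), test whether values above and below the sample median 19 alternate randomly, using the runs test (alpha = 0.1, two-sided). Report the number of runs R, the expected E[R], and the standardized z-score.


Step 1: Compute median = 19; label A = above, B = below.
Labels in order: BAAAABBAABBB  (n_A = 6, n_B = 6)
Step 2: Count runs R = 5.
Step 3: Under H0 (random ordering), E[R] = 2*n_A*n_B/(n_A+n_B) + 1 = 2*6*6/12 + 1 = 7.0000.
        Var[R] = 2*n_A*n_B*(2*n_A*n_B - n_A - n_B) / ((n_A+n_B)^2 * (n_A+n_B-1)) = 4320/1584 = 2.7273.
        SD[R] = 1.6514.
Step 4: Continuity-corrected z = (R + 0.5 - E[R]) / SD[R] = (5 + 0.5 - 7.0000) / 1.6514 = -0.9083.
Step 5: Two-sided p-value via normal approximation = 2*(1 - Phi(|z|)) = 0.363722.
Step 6: alpha = 0.1. fail to reject H0.

R = 5, z = -0.9083, p = 0.363722, fail to reject H0.


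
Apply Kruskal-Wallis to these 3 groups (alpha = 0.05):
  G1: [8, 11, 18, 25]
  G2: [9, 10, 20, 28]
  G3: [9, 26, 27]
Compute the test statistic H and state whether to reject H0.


Step 1: Combine all N = 11 observations and assign midranks.
sorted (value, group, rank): (8,G1,1), (9,G2,2.5), (9,G3,2.5), (10,G2,4), (11,G1,5), (18,G1,6), (20,G2,7), (25,G1,8), (26,G3,9), (27,G3,10), (28,G2,11)
Step 2: Sum ranks within each group.
R_1 = 20 (n_1 = 4)
R_2 = 24.5 (n_2 = 4)
R_3 = 21.5 (n_3 = 3)
Step 3: H = 12/(N(N+1)) * sum(R_i^2/n_i) - 3(N+1)
     = 12/(11*12) * (20^2/4 + 24.5^2/4 + 21.5^2/3) - 3*12
     = 0.090909 * 404.146 - 36
     = 0.740530.
Step 4: Ties present; correction factor C = 1 - 6/(11^3 - 11) = 0.995455. Corrected H = 0.740530 / 0.995455 = 0.743912.
Step 5: Under H0, H ~ chi^2(2); p-value = 0.689385.
Step 6: alpha = 0.05. fail to reject H0.

H = 0.7439, df = 2, p = 0.689385, fail to reject H0.


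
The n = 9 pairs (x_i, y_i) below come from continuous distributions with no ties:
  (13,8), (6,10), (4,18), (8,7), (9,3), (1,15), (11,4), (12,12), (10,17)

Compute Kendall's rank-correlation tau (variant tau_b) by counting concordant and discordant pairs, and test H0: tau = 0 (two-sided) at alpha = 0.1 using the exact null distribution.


Step 1: Enumerate the 36 unordered pairs (i,j) with i<j and classify each by sign(x_j-x_i) * sign(y_j-y_i).
  (1,2):dx=-7,dy=+2->D; (1,3):dx=-9,dy=+10->D; (1,4):dx=-5,dy=-1->C; (1,5):dx=-4,dy=-5->C
  (1,6):dx=-12,dy=+7->D; (1,7):dx=-2,dy=-4->C; (1,8):dx=-1,dy=+4->D; (1,9):dx=-3,dy=+9->D
  (2,3):dx=-2,dy=+8->D; (2,4):dx=+2,dy=-3->D; (2,5):dx=+3,dy=-7->D; (2,6):dx=-5,dy=+5->D
  (2,7):dx=+5,dy=-6->D; (2,8):dx=+6,dy=+2->C; (2,9):dx=+4,dy=+7->C; (3,4):dx=+4,dy=-11->D
  (3,5):dx=+5,dy=-15->D; (3,6):dx=-3,dy=-3->C; (3,7):dx=+7,dy=-14->D; (3,8):dx=+8,dy=-6->D
  (3,9):dx=+6,dy=-1->D; (4,5):dx=+1,dy=-4->D; (4,6):dx=-7,dy=+8->D; (4,7):dx=+3,dy=-3->D
  (4,8):dx=+4,dy=+5->C; (4,9):dx=+2,dy=+10->C; (5,6):dx=-8,dy=+12->D; (5,7):dx=+2,dy=+1->C
  (5,8):dx=+3,dy=+9->C; (5,9):dx=+1,dy=+14->C; (6,7):dx=+10,dy=-11->D; (6,8):dx=+11,dy=-3->D
  (6,9):dx=+9,dy=+2->C; (7,8):dx=+1,dy=+8->C; (7,9):dx=-1,dy=+13->D; (8,9):dx=-2,dy=+5->D
Step 2: C = 13, D = 23, total pairs = 36.
Step 3: tau = (C - D)/(n(n-1)/2) = (13 - 23)/36 = -0.277778.
Step 4: Exact two-sided p-value (enumerate n! = 362880 permutations of y under H0): p = 0.358488.
Step 5: alpha = 0.1. fail to reject H0.

tau_b = -0.2778 (C=13, D=23), p = 0.358488, fail to reject H0.


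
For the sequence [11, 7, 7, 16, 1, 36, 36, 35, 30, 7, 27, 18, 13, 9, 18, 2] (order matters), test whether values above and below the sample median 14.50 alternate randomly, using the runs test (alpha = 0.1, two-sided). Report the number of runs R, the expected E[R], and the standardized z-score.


Step 1: Compute median = 14.50; label A = above, B = below.
Labels in order: BBBABAAAABAABBAB  (n_A = 8, n_B = 8)
Step 2: Count runs R = 9.
Step 3: Under H0 (random ordering), E[R] = 2*n_A*n_B/(n_A+n_B) + 1 = 2*8*8/16 + 1 = 9.0000.
        Var[R] = 2*n_A*n_B*(2*n_A*n_B - n_A - n_B) / ((n_A+n_B)^2 * (n_A+n_B-1)) = 14336/3840 = 3.7333.
        SD[R] = 1.9322.
Step 4: R = E[R], so z = 0 with no continuity correction.
Step 5: Two-sided p-value via normal approximation = 2*(1 - Phi(|z|)) = 1.000000.
Step 6: alpha = 0.1. fail to reject H0.

R = 9, z = 0.0000, p = 1.000000, fail to reject H0.


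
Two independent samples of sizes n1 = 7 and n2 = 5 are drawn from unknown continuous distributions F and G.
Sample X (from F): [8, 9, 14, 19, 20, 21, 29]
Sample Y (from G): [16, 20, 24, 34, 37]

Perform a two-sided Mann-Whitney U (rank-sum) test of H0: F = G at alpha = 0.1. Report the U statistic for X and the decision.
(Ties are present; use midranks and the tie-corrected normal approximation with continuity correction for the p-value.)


Step 1: Combine and sort all 12 observations; assign midranks.
sorted (value, group): (8,X), (9,X), (14,X), (16,Y), (19,X), (20,X), (20,Y), (21,X), (24,Y), (29,X), (34,Y), (37,Y)
ranks: 8->1, 9->2, 14->3, 16->4, 19->5, 20->6.5, 20->6.5, 21->8, 24->9, 29->10, 34->11, 37->12
Step 2: Rank sum for X: R1 = 1 + 2 + 3 + 5 + 6.5 + 8 + 10 = 35.5.
Step 3: U_X = R1 - n1(n1+1)/2 = 35.5 - 7*8/2 = 35.5 - 28 = 7.5.
       U_Y = n1*n2 - U_X = 35 - 7.5 = 27.5.
Step 4: Ties are present, so use the tie-corrected normal approximation (with continuity correction) for the p-value.
Step 5: p-value = 0.122225; compare to alpha = 0.1. fail to reject H0.

U_X = 7.5, p = 0.122225, fail to reject H0 at alpha = 0.1.


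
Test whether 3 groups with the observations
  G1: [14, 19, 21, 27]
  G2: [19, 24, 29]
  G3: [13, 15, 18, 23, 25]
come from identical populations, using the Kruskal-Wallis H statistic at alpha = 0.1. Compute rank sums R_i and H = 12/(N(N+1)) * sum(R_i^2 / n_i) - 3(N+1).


Step 1: Combine all N = 12 observations and assign midranks.
sorted (value, group, rank): (13,G3,1), (14,G1,2), (15,G3,3), (18,G3,4), (19,G1,5.5), (19,G2,5.5), (21,G1,7), (23,G3,8), (24,G2,9), (25,G3,10), (27,G1,11), (29,G2,12)
Step 2: Sum ranks within each group.
R_1 = 25.5 (n_1 = 4)
R_2 = 26.5 (n_2 = 3)
R_3 = 26 (n_3 = 5)
Step 3: H = 12/(N(N+1)) * sum(R_i^2/n_i) - 3(N+1)
     = 12/(12*13) * (25.5^2/4 + 26.5^2/3 + 26^2/5) - 3*13
     = 0.076923 * 531.846 - 39
     = 1.911218.
Step 4: Ties present; correction factor C = 1 - 6/(12^3 - 12) = 0.996503. Corrected H = 1.911218 / 0.996503 = 1.917924.
Step 5: Under H0, H ~ chi^2(2); p-value = 0.383291.
Step 6: alpha = 0.1. fail to reject H0.

H = 1.9179, df = 2, p = 0.383291, fail to reject H0.


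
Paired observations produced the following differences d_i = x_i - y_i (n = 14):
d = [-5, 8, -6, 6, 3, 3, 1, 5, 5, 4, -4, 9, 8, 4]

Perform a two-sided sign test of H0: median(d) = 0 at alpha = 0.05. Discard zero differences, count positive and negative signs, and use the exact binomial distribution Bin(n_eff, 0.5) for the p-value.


Step 1: Discard zero differences. Original n = 14; n_eff = number of nonzero differences = 14.
Nonzero differences (with sign): -5, +8, -6, +6, +3, +3, +1, +5, +5, +4, -4, +9, +8, +4
Step 2: Count signs: positive = 11, negative = 3.
Step 3: Under H0: P(positive) = 0.5, so the number of positives S ~ Bin(14, 0.5).
Step 4: Two-sided exact p-value = sum of Bin(14,0.5) probabilities at or below the observed probability = 0.057373.
Step 5: alpha = 0.05. fail to reject H0.

n_eff = 14, pos = 11, neg = 3, p = 0.057373, fail to reject H0.


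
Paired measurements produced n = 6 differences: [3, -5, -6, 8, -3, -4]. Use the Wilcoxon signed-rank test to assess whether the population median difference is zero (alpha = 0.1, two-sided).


Step 1: Drop any zero differences (none here) and take |d_i|.
|d| = [3, 5, 6, 8, 3, 4]
Step 2: Midrank |d_i| (ties get averaged ranks).
ranks: |3|->1.5, |5|->4, |6|->5, |8|->6, |3|->1.5, |4|->3
Step 3: Attach original signs; sum ranks with positive sign and with negative sign.
W+ = 1.5 + 6 = 7.5
W- = 4 + 5 + 1.5 + 3 = 13.5
(Check: W+ + W- = 21 should equal n(n+1)/2 = 21.)
Step 4: Test statistic W = min(W+, W-) = 7.5.
Step 5: Ties in |d|, so use the tie-corrected normal approximation.
        E[W] = n(n+1)/4 = 6*7/4 = 10.5.
        Tie groups: |d|=3 (t=2); sum(t^3 - t) = 6.
        Var[W] = n(n+1)(2n+1)/24 - sum(t^3-t)/48 = 546/24 - 6/48 = 22.625.
        z = (W - E[W]) / sqrt(Var[W]) = (7.5 - 10.5) / 4.7566 = -0.6307.
        Two-sided p = 2*Phi(z) = 0.528233.
Step 6: alpha = 0.1. fail to reject H0.

W+ = 7.5, W- = 13.5, W = min = 7.5, p = 0.528233, fail to reject H0.


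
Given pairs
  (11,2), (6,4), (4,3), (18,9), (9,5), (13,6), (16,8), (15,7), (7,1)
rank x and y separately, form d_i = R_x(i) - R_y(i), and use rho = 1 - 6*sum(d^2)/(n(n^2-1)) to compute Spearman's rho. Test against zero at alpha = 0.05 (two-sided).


Step 1: Rank x and y separately (midranks; no ties here).
rank(x): 11->5, 6->2, 4->1, 18->9, 9->4, 13->6, 16->8, 15->7, 7->3
rank(y): 2->2, 4->4, 3->3, 9->9, 5->5, 6->6, 8->8, 7->7, 1->1
Step 2: d_i = R_x(i) - R_y(i); compute d_i^2.
  (5-2)^2=9, (2-4)^2=4, (1-3)^2=4, (9-9)^2=0, (4-5)^2=1, (6-6)^2=0, (8-8)^2=0, (7-7)^2=0, (3-1)^2=4
sum(d^2) = 22.
Step 3: rho = 1 - 6*22 / (9*(9^2 - 1)) = 1 - 132/720 = 0.816667.
Step 4: Under H0, t = rho * sqrt((n-2)/(1-rho^2)) = 3.7440 ~ t(7).
Step 5: Two-sided p-value from the t-distribution with 7 df = 0.007225.
Step 6: alpha = 0.05. reject H0.

rho = 0.8167, p = 0.007225, reject H0 at alpha = 0.05.


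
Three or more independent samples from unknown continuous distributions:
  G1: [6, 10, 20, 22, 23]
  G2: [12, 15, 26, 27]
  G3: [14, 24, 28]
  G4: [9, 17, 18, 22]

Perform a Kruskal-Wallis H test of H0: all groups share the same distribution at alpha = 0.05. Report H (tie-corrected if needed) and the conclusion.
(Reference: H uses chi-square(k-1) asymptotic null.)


Step 1: Combine all N = 16 observations and assign midranks.
sorted (value, group, rank): (6,G1,1), (9,G4,2), (10,G1,3), (12,G2,4), (14,G3,5), (15,G2,6), (17,G4,7), (18,G4,8), (20,G1,9), (22,G1,10.5), (22,G4,10.5), (23,G1,12), (24,G3,13), (26,G2,14), (27,G2,15), (28,G3,16)
Step 2: Sum ranks within each group.
R_1 = 35.5 (n_1 = 5)
R_2 = 39 (n_2 = 4)
R_3 = 34 (n_3 = 3)
R_4 = 27.5 (n_4 = 4)
Step 3: H = 12/(N(N+1)) * sum(R_i^2/n_i) - 3(N+1)
     = 12/(16*17) * (35.5^2/5 + 39^2/4 + 34^2/3 + 27.5^2/4) - 3*17
     = 0.044118 * 1206.7 - 51
     = 2.236581.
Step 4: Ties present; correction factor C = 1 - 6/(16^3 - 16) = 0.998529. Corrected H = 2.236581 / 0.998529 = 2.239875.
Step 5: Under H0, H ~ chi^2(3); p-value = 0.524137.
Step 6: alpha = 0.05. fail to reject H0.

H = 2.2399, df = 3, p = 0.524137, fail to reject H0.


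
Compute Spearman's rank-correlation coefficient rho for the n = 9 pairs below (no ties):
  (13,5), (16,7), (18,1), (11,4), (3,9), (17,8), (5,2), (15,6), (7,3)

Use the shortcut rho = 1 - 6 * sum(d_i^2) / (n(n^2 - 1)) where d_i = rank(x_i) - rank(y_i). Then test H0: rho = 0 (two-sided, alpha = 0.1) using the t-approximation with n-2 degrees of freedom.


Step 1: Rank x and y separately (midranks; no ties here).
rank(x): 13->5, 16->7, 18->9, 11->4, 3->1, 17->8, 5->2, 15->6, 7->3
rank(y): 5->5, 7->7, 1->1, 4->4, 9->9, 8->8, 2->2, 6->6, 3->3
Step 2: d_i = R_x(i) - R_y(i); compute d_i^2.
  (5-5)^2=0, (7-7)^2=0, (9-1)^2=64, (4-4)^2=0, (1-9)^2=64, (8-8)^2=0, (2-2)^2=0, (6-6)^2=0, (3-3)^2=0
sum(d^2) = 128.
Step 3: rho = 1 - 6*128 / (9*(9^2 - 1)) = 1 - 768/720 = -0.066667.
Step 4: Under H0, t = rho * sqrt((n-2)/(1-rho^2)) = -0.1768 ~ t(7).
Step 5: Two-sided p-value from the t-distribution with 7 df = 0.864690.
Step 6: alpha = 0.1. fail to reject H0.

rho = -0.0667, p = 0.864690, fail to reject H0 at alpha = 0.1.


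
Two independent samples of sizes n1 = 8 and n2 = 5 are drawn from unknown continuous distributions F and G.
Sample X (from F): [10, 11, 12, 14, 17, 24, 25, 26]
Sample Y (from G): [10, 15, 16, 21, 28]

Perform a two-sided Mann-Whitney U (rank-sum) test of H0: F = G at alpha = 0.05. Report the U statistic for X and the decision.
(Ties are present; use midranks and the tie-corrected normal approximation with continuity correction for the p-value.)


Step 1: Combine and sort all 13 observations; assign midranks.
sorted (value, group): (10,X), (10,Y), (11,X), (12,X), (14,X), (15,Y), (16,Y), (17,X), (21,Y), (24,X), (25,X), (26,X), (28,Y)
ranks: 10->1.5, 10->1.5, 11->3, 12->4, 14->5, 15->6, 16->7, 17->8, 21->9, 24->10, 25->11, 26->12, 28->13
Step 2: Rank sum for X: R1 = 1.5 + 3 + 4 + 5 + 8 + 10 + 11 + 12 = 54.5.
Step 3: U_X = R1 - n1(n1+1)/2 = 54.5 - 8*9/2 = 54.5 - 36 = 18.5.
       U_Y = n1*n2 - U_X = 40 - 18.5 = 21.5.
Step 4: Ties are present, so use the tie-corrected normal approximation (with continuity correction) for the p-value.
Step 5: p-value = 0.883458; compare to alpha = 0.05. fail to reject H0.

U_X = 18.5, p = 0.883458, fail to reject H0 at alpha = 0.05.


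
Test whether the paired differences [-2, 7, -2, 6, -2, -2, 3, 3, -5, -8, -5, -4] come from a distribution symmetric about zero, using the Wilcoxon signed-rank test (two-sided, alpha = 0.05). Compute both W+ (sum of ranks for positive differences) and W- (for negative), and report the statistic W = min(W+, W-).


Step 1: Drop any zero differences (none here) and take |d_i|.
|d| = [2, 7, 2, 6, 2, 2, 3, 3, 5, 8, 5, 4]
Step 2: Midrank |d_i| (ties get averaged ranks).
ranks: |2|->2.5, |7|->11, |2|->2.5, |6|->10, |2|->2.5, |2|->2.5, |3|->5.5, |3|->5.5, |5|->8.5, |8|->12, |5|->8.5, |4|->7
Step 3: Attach original signs; sum ranks with positive sign and with negative sign.
W+ = 11 + 10 + 5.5 + 5.5 = 32
W- = 2.5 + 2.5 + 2.5 + 2.5 + 8.5 + 12 + 8.5 + 7 = 46
(Check: W+ + W- = 78 should equal n(n+1)/2 = 78.)
Step 4: Test statistic W = min(W+, W-) = 32.
Step 5: Ties in |d|, so use the tie-corrected normal approximation.
        E[W] = n(n+1)/4 = 12*13/4 = 39.
        Tie groups: |d|=2 (t=4), |d|=3 (t=2), |d|=5 (t=2); sum(t^3 - t) = 72.
        Var[W] = n(n+1)(2n+1)/24 - sum(t^3-t)/48 = 3900/24 - 72/48 = 161.
        z = (W - E[W]) / sqrt(Var[W]) = (32 - 39) / 12.6886 = -0.5517.
        Two-sided p = 2*Phi(z) = 0.581169.
Step 6: alpha = 0.05. fail to reject H0.

W+ = 32, W- = 46, W = min = 32, p = 0.581169, fail to reject H0.


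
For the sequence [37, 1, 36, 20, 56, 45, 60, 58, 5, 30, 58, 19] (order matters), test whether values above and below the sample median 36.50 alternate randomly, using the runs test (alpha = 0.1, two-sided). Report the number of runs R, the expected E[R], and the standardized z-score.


Step 1: Compute median = 36.50; label A = above, B = below.
Labels in order: ABBBAAAABBAB  (n_A = 6, n_B = 6)
Step 2: Count runs R = 6.
Step 3: Under H0 (random ordering), E[R] = 2*n_A*n_B/(n_A+n_B) + 1 = 2*6*6/12 + 1 = 7.0000.
        Var[R] = 2*n_A*n_B*(2*n_A*n_B - n_A - n_B) / ((n_A+n_B)^2 * (n_A+n_B-1)) = 4320/1584 = 2.7273.
        SD[R] = 1.6514.
Step 4: Continuity-corrected z = (R + 0.5 - E[R]) / SD[R] = (6 + 0.5 - 7.0000) / 1.6514 = -0.3028.
Step 5: Two-sided p-value via normal approximation = 2*(1 - Phi(|z|)) = 0.762069.
Step 6: alpha = 0.1. fail to reject H0.

R = 6, z = -0.3028, p = 0.762069, fail to reject H0.


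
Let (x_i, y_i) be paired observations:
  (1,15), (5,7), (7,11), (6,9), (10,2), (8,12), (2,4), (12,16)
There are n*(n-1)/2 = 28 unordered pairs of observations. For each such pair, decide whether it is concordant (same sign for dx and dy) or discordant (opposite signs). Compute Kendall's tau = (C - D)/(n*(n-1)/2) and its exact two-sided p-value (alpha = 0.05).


Step 1: Enumerate the 28 unordered pairs (i,j) with i<j and classify each by sign(x_j-x_i) * sign(y_j-y_i).
  (1,2):dx=+4,dy=-8->D; (1,3):dx=+6,dy=-4->D; (1,4):dx=+5,dy=-6->D; (1,5):dx=+9,dy=-13->D
  (1,6):dx=+7,dy=-3->D; (1,7):dx=+1,dy=-11->D; (1,8):dx=+11,dy=+1->C; (2,3):dx=+2,dy=+4->C
  (2,4):dx=+1,dy=+2->C; (2,5):dx=+5,dy=-5->D; (2,6):dx=+3,dy=+5->C; (2,7):dx=-3,dy=-3->C
  (2,8):dx=+7,dy=+9->C; (3,4):dx=-1,dy=-2->C; (3,5):dx=+3,dy=-9->D; (3,6):dx=+1,dy=+1->C
  (3,7):dx=-5,dy=-7->C; (3,8):dx=+5,dy=+5->C; (4,5):dx=+4,dy=-7->D; (4,6):dx=+2,dy=+3->C
  (4,7):dx=-4,dy=-5->C; (4,8):dx=+6,dy=+7->C; (5,6):dx=-2,dy=+10->D; (5,7):dx=-8,dy=+2->D
  (5,8):dx=+2,dy=+14->C; (6,7):dx=-6,dy=-8->C; (6,8):dx=+4,dy=+4->C; (7,8):dx=+10,dy=+12->C
Step 2: C = 17, D = 11, total pairs = 28.
Step 3: tau = (C - D)/(n(n-1)/2) = (17 - 11)/28 = 0.214286.
Step 4: Exact two-sided p-value (enumerate n! = 40320 permutations of y under H0): p = 0.548413.
Step 5: alpha = 0.05. fail to reject H0.

tau_b = 0.2143 (C=17, D=11), p = 0.548413, fail to reject H0.


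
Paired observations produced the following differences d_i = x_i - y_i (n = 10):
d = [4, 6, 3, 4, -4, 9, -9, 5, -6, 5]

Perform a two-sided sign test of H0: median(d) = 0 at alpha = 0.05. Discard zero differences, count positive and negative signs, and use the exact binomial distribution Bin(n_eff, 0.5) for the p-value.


Step 1: Discard zero differences. Original n = 10; n_eff = number of nonzero differences = 10.
Nonzero differences (with sign): +4, +6, +3, +4, -4, +9, -9, +5, -6, +5
Step 2: Count signs: positive = 7, negative = 3.
Step 3: Under H0: P(positive) = 0.5, so the number of positives S ~ Bin(10, 0.5).
Step 4: Two-sided exact p-value = sum of Bin(10,0.5) probabilities at or below the observed probability = 0.343750.
Step 5: alpha = 0.05. fail to reject H0.

n_eff = 10, pos = 7, neg = 3, p = 0.343750, fail to reject H0.


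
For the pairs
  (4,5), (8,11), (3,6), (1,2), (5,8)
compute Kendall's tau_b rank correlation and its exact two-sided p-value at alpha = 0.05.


Step 1: Enumerate the 10 unordered pairs (i,j) with i<j and classify each by sign(x_j-x_i) * sign(y_j-y_i).
  (1,2):dx=+4,dy=+6->C; (1,3):dx=-1,dy=+1->D; (1,4):dx=-3,dy=-3->C; (1,5):dx=+1,dy=+3->C
  (2,3):dx=-5,dy=-5->C; (2,4):dx=-7,dy=-9->C; (2,5):dx=-3,dy=-3->C; (3,4):dx=-2,dy=-4->C
  (3,5):dx=+2,dy=+2->C; (4,5):dx=+4,dy=+6->C
Step 2: C = 9, D = 1, total pairs = 10.
Step 3: tau = (C - D)/(n(n-1)/2) = (9 - 1)/10 = 0.800000.
Step 4: Exact two-sided p-value (enumerate n! = 120 permutations of y under H0): p = 0.083333.
Step 5: alpha = 0.05. fail to reject H0.

tau_b = 0.8000 (C=9, D=1), p = 0.083333, fail to reject H0.


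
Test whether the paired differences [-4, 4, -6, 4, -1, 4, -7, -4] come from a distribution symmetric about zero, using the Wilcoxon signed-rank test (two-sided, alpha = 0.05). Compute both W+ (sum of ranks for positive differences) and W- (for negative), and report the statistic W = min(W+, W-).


Step 1: Drop any zero differences (none here) and take |d_i|.
|d| = [4, 4, 6, 4, 1, 4, 7, 4]
Step 2: Midrank |d_i| (ties get averaged ranks).
ranks: |4|->4, |4|->4, |6|->7, |4|->4, |1|->1, |4|->4, |7|->8, |4|->4
Step 3: Attach original signs; sum ranks with positive sign and with negative sign.
W+ = 4 + 4 + 4 = 12
W- = 4 + 7 + 1 + 8 + 4 = 24
(Check: W+ + W- = 36 should equal n(n+1)/2 = 36.)
Step 4: Test statistic W = min(W+, W-) = 12.
Step 5: Ties in |d|, so use the tie-corrected normal approximation.
        E[W] = n(n+1)/4 = 8*9/4 = 18.
        Tie groups: |d|=4 (t=5); sum(t^3 - t) = 120.
        Var[W] = n(n+1)(2n+1)/24 - sum(t^3-t)/48 = 1224/24 - 120/48 = 48.5.
        z = (W - E[W]) / sqrt(Var[W]) = (12 - 18) / 6.9642 = -0.8615.
        Two-sided p = 2*Phi(z) = 0.388935.
Step 6: alpha = 0.05. fail to reject H0.

W+ = 12, W- = 24, W = min = 12, p = 0.388935, fail to reject H0.


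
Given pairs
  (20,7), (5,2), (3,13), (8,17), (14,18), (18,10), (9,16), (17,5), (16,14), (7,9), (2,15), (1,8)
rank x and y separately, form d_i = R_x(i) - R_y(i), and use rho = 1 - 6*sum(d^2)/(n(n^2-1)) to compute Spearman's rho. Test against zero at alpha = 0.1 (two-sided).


Step 1: Rank x and y separately (midranks; no ties here).
rank(x): 20->12, 5->4, 3->3, 8->6, 14->8, 18->11, 9->7, 17->10, 16->9, 7->5, 2->2, 1->1
rank(y): 7->3, 2->1, 13->7, 17->11, 18->12, 10->6, 16->10, 5->2, 14->8, 9->5, 15->9, 8->4
Step 2: d_i = R_x(i) - R_y(i); compute d_i^2.
  (12-3)^2=81, (4-1)^2=9, (3-7)^2=16, (6-11)^2=25, (8-12)^2=16, (11-6)^2=25, (7-10)^2=9, (10-2)^2=64, (9-8)^2=1, (5-5)^2=0, (2-9)^2=49, (1-4)^2=9
sum(d^2) = 304.
Step 3: rho = 1 - 6*304 / (12*(12^2 - 1)) = 1 - 1824/1716 = -0.062937.
Step 4: Under H0, t = rho * sqrt((n-2)/(1-rho^2)) = -0.1994 ~ t(10).
Step 5: Two-sided p-value from the t-distribution with 10 df = 0.845931.
Step 6: alpha = 0.1. fail to reject H0.

rho = -0.0629, p = 0.845931, fail to reject H0 at alpha = 0.1.


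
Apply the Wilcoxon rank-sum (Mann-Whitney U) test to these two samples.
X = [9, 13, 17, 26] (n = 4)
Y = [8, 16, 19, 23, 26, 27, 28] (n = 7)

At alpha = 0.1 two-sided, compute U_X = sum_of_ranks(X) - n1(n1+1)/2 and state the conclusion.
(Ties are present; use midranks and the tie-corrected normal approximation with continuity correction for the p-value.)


Step 1: Combine and sort all 11 observations; assign midranks.
sorted (value, group): (8,Y), (9,X), (13,X), (16,Y), (17,X), (19,Y), (23,Y), (26,X), (26,Y), (27,Y), (28,Y)
ranks: 8->1, 9->2, 13->3, 16->4, 17->5, 19->6, 23->7, 26->8.5, 26->8.5, 27->10, 28->11
Step 2: Rank sum for X: R1 = 2 + 3 + 5 + 8.5 = 18.5.
Step 3: U_X = R1 - n1(n1+1)/2 = 18.5 - 4*5/2 = 18.5 - 10 = 8.5.
       U_Y = n1*n2 - U_X = 28 - 8.5 = 19.5.
Step 4: Ties are present, so use the tie-corrected normal approximation (with continuity correction) for the p-value.
Step 5: p-value = 0.343605; compare to alpha = 0.1. fail to reject H0.

U_X = 8.5, p = 0.343605, fail to reject H0 at alpha = 0.1.


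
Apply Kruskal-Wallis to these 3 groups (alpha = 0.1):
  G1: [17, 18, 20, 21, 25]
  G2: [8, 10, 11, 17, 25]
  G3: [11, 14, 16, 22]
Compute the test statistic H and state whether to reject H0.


Step 1: Combine all N = 14 observations and assign midranks.
sorted (value, group, rank): (8,G2,1), (10,G2,2), (11,G2,3.5), (11,G3,3.5), (14,G3,5), (16,G3,6), (17,G1,7.5), (17,G2,7.5), (18,G1,9), (20,G1,10), (21,G1,11), (22,G3,12), (25,G1,13.5), (25,G2,13.5)
Step 2: Sum ranks within each group.
R_1 = 51 (n_1 = 5)
R_2 = 27.5 (n_2 = 5)
R_3 = 26.5 (n_3 = 4)
Step 3: H = 12/(N(N+1)) * sum(R_i^2/n_i) - 3(N+1)
     = 12/(14*15) * (51^2/5 + 27.5^2/5 + 26.5^2/4) - 3*15
     = 0.057143 * 847.013 - 45
     = 3.400714.
Step 4: Ties present; correction factor C = 1 - 18/(14^3 - 14) = 0.993407. Corrected H = 3.400714 / 0.993407 = 3.423285.
Step 5: Under H0, H ~ chi^2(2); p-value = 0.180569.
Step 6: alpha = 0.1. fail to reject H0.

H = 3.4233, df = 2, p = 0.180569, fail to reject H0.


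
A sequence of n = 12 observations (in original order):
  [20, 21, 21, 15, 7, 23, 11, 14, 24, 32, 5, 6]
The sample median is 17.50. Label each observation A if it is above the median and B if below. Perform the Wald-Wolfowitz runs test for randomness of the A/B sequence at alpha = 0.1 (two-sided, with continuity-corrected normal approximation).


Step 1: Compute median = 17.50; label A = above, B = below.
Labels in order: AAABBABBAABB  (n_A = 6, n_B = 6)
Step 2: Count runs R = 6.
Step 3: Under H0 (random ordering), E[R] = 2*n_A*n_B/(n_A+n_B) + 1 = 2*6*6/12 + 1 = 7.0000.
        Var[R] = 2*n_A*n_B*(2*n_A*n_B - n_A - n_B) / ((n_A+n_B)^2 * (n_A+n_B-1)) = 4320/1584 = 2.7273.
        SD[R] = 1.6514.
Step 4: Continuity-corrected z = (R + 0.5 - E[R]) / SD[R] = (6 + 0.5 - 7.0000) / 1.6514 = -0.3028.
Step 5: Two-sided p-value via normal approximation = 2*(1 - Phi(|z|)) = 0.762069.
Step 6: alpha = 0.1. fail to reject H0.

R = 6, z = -0.3028, p = 0.762069, fail to reject H0.


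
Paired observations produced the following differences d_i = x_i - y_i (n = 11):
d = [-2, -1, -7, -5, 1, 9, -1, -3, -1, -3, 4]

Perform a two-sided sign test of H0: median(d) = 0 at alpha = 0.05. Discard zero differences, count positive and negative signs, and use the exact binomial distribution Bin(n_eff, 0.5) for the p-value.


Step 1: Discard zero differences. Original n = 11; n_eff = number of nonzero differences = 11.
Nonzero differences (with sign): -2, -1, -7, -5, +1, +9, -1, -3, -1, -3, +4
Step 2: Count signs: positive = 3, negative = 8.
Step 3: Under H0: P(positive) = 0.5, so the number of positives S ~ Bin(11, 0.5).
Step 4: Two-sided exact p-value = sum of Bin(11,0.5) probabilities at or below the observed probability = 0.226562.
Step 5: alpha = 0.05. fail to reject H0.

n_eff = 11, pos = 3, neg = 8, p = 0.226562, fail to reject H0.


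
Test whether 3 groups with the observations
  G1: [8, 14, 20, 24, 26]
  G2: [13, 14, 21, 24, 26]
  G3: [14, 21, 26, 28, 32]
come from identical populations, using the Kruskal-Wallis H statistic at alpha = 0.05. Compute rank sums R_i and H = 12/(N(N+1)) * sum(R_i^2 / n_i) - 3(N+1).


Step 1: Combine all N = 15 observations and assign midranks.
sorted (value, group, rank): (8,G1,1), (13,G2,2), (14,G1,4), (14,G2,4), (14,G3,4), (20,G1,6), (21,G2,7.5), (21,G3,7.5), (24,G1,9.5), (24,G2,9.5), (26,G1,12), (26,G2,12), (26,G3,12), (28,G3,14), (32,G3,15)
Step 2: Sum ranks within each group.
R_1 = 32.5 (n_1 = 5)
R_2 = 35 (n_2 = 5)
R_3 = 52.5 (n_3 = 5)
Step 3: H = 12/(N(N+1)) * sum(R_i^2/n_i) - 3(N+1)
     = 12/(15*16) * (32.5^2/5 + 35^2/5 + 52.5^2/5) - 3*16
     = 0.050000 * 1007.5 - 48
     = 2.375000.
Step 4: Ties present; correction factor C = 1 - 60/(15^3 - 15) = 0.982143. Corrected H = 2.375000 / 0.982143 = 2.418182.
Step 5: Under H0, H ~ chi^2(2); p-value = 0.298468.
Step 6: alpha = 0.05. fail to reject H0.

H = 2.4182, df = 2, p = 0.298468, fail to reject H0.


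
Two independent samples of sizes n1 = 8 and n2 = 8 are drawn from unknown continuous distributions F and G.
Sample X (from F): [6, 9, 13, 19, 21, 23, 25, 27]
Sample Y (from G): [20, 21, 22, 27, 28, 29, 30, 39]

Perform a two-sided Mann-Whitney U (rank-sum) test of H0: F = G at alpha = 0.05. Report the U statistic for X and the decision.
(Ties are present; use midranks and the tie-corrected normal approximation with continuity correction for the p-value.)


Step 1: Combine and sort all 16 observations; assign midranks.
sorted (value, group): (6,X), (9,X), (13,X), (19,X), (20,Y), (21,X), (21,Y), (22,Y), (23,X), (25,X), (27,X), (27,Y), (28,Y), (29,Y), (30,Y), (39,Y)
ranks: 6->1, 9->2, 13->3, 19->4, 20->5, 21->6.5, 21->6.5, 22->8, 23->9, 25->10, 27->11.5, 27->11.5, 28->13, 29->14, 30->15, 39->16
Step 2: Rank sum for X: R1 = 1 + 2 + 3 + 4 + 6.5 + 9 + 10 + 11.5 = 47.
Step 3: U_X = R1 - n1(n1+1)/2 = 47 - 8*9/2 = 47 - 36 = 11.
       U_Y = n1*n2 - U_X = 64 - 11 = 53.
Step 4: Ties are present, so use the tie-corrected normal approximation (with continuity correction) for the p-value.
Step 5: p-value = 0.031076; compare to alpha = 0.05. reject H0.

U_X = 11, p = 0.031076, reject H0 at alpha = 0.05.


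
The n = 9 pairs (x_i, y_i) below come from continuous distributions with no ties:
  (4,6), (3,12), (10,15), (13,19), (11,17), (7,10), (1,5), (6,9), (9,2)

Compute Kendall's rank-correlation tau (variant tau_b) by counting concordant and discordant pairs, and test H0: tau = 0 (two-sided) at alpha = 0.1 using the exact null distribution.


Step 1: Enumerate the 36 unordered pairs (i,j) with i<j and classify each by sign(x_j-x_i) * sign(y_j-y_i).
  (1,2):dx=-1,dy=+6->D; (1,3):dx=+6,dy=+9->C; (1,4):dx=+9,dy=+13->C; (1,5):dx=+7,dy=+11->C
  (1,6):dx=+3,dy=+4->C; (1,7):dx=-3,dy=-1->C; (1,8):dx=+2,dy=+3->C; (1,9):dx=+5,dy=-4->D
  (2,3):dx=+7,dy=+3->C; (2,4):dx=+10,dy=+7->C; (2,5):dx=+8,dy=+5->C; (2,6):dx=+4,dy=-2->D
  (2,7):dx=-2,dy=-7->C; (2,8):dx=+3,dy=-3->D; (2,9):dx=+6,dy=-10->D; (3,4):dx=+3,dy=+4->C
  (3,5):dx=+1,dy=+2->C; (3,6):dx=-3,dy=-5->C; (3,7):dx=-9,dy=-10->C; (3,8):dx=-4,dy=-6->C
  (3,9):dx=-1,dy=-13->C; (4,5):dx=-2,dy=-2->C; (4,6):dx=-6,dy=-9->C; (4,7):dx=-12,dy=-14->C
  (4,8):dx=-7,dy=-10->C; (4,9):dx=-4,dy=-17->C; (5,6):dx=-4,dy=-7->C; (5,7):dx=-10,dy=-12->C
  (5,8):dx=-5,dy=-8->C; (5,9):dx=-2,dy=-15->C; (6,7):dx=-6,dy=-5->C; (6,8):dx=-1,dy=-1->C
  (6,9):dx=+2,dy=-8->D; (7,8):dx=+5,dy=+4->C; (7,9):dx=+8,dy=-3->D; (8,9):dx=+3,dy=-7->D
Step 2: C = 28, D = 8, total pairs = 36.
Step 3: tau = (C - D)/(n(n-1)/2) = (28 - 8)/36 = 0.555556.
Step 4: Exact two-sided p-value (enumerate n! = 362880 permutations of y under H0): p = 0.044615.
Step 5: alpha = 0.1. reject H0.

tau_b = 0.5556 (C=28, D=8), p = 0.044615, reject H0.


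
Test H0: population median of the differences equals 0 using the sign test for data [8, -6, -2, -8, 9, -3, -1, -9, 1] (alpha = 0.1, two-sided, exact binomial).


Step 1: Discard zero differences. Original n = 9; n_eff = number of nonzero differences = 9.
Nonzero differences (with sign): +8, -6, -2, -8, +9, -3, -1, -9, +1
Step 2: Count signs: positive = 3, negative = 6.
Step 3: Under H0: P(positive) = 0.5, so the number of positives S ~ Bin(9, 0.5).
Step 4: Two-sided exact p-value = sum of Bin(9,0.5) probabilities at or below the observed probability = 0.507812.
Step 5: alpha = 0.1. fail to reject H0.

n_eff = 9, pos = 3, neg = 6, p = 0.507812, fail to reject H0.
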